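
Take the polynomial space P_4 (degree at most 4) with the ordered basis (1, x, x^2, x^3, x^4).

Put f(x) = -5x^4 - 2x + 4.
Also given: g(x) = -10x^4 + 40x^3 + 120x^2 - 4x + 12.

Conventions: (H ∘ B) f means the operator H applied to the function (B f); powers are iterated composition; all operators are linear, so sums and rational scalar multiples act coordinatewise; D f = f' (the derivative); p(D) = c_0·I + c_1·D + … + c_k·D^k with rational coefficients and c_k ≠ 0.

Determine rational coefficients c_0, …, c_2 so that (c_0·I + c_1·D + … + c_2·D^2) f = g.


c_0 = 2, c_1 = -2, c_2 = -2

D^0 f = -5x^4 - 2x + 4
D^1 f = -20x^3 - 2
D^2 f = -60x^2
matching coefficients of g against c_0 f + c_1 Df + … from the top degree down determines the c_i
solution: c_0 = 2, c_1 = -2, c_2 = -2


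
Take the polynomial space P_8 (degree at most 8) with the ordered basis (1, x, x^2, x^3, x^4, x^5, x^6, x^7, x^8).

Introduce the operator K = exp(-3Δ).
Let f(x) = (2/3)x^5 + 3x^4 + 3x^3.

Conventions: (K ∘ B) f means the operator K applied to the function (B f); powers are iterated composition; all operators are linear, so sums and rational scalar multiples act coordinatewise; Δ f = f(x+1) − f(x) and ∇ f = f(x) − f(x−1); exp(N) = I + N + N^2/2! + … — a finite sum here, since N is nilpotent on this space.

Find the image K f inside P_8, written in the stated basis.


order-1 term: -10x^4 - 56x^3 - 101x^2 - 73x - 20
order-2 term: 60x^3 + 342x^2 + 615x + 360
order-3 term: -180x^2 - 864x - 1017
order-4 term: 270x + 783
order-5 term: -162
the series for exp(-3Δ) f terminates at order 5
exp(-3Δ) f = (2/3)x^5 - 7x^4 + 7x^3 + 61x^2 - 52x - 56

g(x) = (2/3)x^5 - 7x^4 + 7x^3 + 61x^2 - 52x - 56


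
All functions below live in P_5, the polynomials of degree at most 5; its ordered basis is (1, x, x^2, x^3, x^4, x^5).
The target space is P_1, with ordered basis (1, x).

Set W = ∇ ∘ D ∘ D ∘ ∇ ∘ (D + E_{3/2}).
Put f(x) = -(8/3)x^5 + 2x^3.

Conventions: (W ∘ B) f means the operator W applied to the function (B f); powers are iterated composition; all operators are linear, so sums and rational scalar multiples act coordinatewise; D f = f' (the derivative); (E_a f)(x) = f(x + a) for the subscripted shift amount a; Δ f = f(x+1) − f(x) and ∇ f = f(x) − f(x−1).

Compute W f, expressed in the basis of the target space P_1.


D f = -(40/3)x^4 + 6x^2
E_{3/2} f = -(8/3)x^5 - 20x^4 - 58x^3 - 81x^2 - 54x - 27/2
(D + E_{3/2}) f = -(8/3)x^5 - (100/3)x^4 - 58x^3 - 75x^2 - 54x - 27/2
∇ (D + E_{3/2}) f = -(40/3)x^4 - (320/3)x^3 - (2/3)x^2 - 96x - 19/3
D ∇ (D + E_{3/2}) f = -(160/3)x^3 - 320x^2 - (4/3)x - 96
D D ∇ (D + E_{3/2}) f = -160x^2 - 640x - 4/3
∇ (D ∘ D ∘ ∇) (D + E_{3/2}) f = -320x - 480

the result is g(x) = -320x - 480


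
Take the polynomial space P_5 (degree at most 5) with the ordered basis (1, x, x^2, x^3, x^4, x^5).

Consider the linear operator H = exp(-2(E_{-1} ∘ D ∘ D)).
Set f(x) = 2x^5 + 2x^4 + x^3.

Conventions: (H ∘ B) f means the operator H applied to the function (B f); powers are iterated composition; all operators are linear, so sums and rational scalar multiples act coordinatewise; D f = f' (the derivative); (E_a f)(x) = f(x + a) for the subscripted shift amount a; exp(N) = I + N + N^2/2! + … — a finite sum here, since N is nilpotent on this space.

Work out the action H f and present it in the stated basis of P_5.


g(x) = 2x^5 + 2x^4 - 79x^3 + 192x^2 + 324x - 820

order-1 term: -80x^3 + 192x^2 - 156x + 44
order-2 term: 480x - 864
the series for exp(-2(E_{-1} ∘ D ∘ D)) f terminates at order 2
exp(-2(E_{-1} ∘ D ∘ D)) f = 2x^5 + 2x^4 - 79x^3 + 192x^2 + 324x - 820


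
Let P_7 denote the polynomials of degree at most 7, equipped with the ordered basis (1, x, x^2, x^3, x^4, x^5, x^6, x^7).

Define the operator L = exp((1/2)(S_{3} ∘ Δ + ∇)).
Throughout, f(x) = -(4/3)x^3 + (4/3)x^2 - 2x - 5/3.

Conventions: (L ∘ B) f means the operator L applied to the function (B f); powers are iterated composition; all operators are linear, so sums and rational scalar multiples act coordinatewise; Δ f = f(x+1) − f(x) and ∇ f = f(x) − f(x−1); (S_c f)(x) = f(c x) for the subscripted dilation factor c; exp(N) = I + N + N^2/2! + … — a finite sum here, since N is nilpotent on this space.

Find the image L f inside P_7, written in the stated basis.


order-1 term: -20x^2 + (4/3)x - 10/3
order-2 term: -40x + 2/3
order-3 term: -40/3
the series for exp((1/2)(S_{3} ∘ Δ + ∇)) f terminates at order 3
exp((1/2)(S_{3} ∘ Δ + ∇)) f = -(4/3)x^3 - (56/3)x^2 - (122/3)x - 53/3

the image equals g(x) = -(4/3)x^3 - (56/3)x^2 - (122/3)x - 53/3


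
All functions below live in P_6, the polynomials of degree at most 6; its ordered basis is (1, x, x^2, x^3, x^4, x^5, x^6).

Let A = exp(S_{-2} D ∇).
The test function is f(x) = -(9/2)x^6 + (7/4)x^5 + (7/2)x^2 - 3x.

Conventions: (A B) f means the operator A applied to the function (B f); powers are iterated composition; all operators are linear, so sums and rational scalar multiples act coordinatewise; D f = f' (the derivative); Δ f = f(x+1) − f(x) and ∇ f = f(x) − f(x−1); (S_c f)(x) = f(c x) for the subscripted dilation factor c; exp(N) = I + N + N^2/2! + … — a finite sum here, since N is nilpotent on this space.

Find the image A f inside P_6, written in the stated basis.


the result is g(x) = -(9/2)x^6 + (7/4)x^5 - 2160x^4 - 2440x^3 - (106253/2)x^2 - 11623x - 146155/4

order-1 term: -2160x^4 - 2440x^3 - 1290x^2 - 340x - 115/4
order-2 term: -51840x^2 - 11280x - 1950
order-3 term: -34560
the series for exp(S_{-2} D ∇) f terminates at order 3
exp(S_{-2} D ∇) f = -(9/2)x^6 + (7/4)x^5 - 2160x^4 - 2440x^3 - (106253/2)x^2 - 11623x - 146155/4


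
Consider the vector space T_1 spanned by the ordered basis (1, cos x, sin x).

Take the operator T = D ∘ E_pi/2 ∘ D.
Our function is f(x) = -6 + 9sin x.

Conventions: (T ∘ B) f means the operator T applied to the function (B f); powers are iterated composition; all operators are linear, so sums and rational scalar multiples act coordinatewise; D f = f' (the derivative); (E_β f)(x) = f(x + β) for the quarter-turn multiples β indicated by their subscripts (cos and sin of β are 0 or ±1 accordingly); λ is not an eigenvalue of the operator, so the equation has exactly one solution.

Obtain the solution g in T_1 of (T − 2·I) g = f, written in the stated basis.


write g with unknown coordinates in the stated basis and equate coefficients in (T − 2·I) g = f
solving from the highest basis element down gives g = 3 + (9/5)cos x - (18/5)sin x
check: T g = (18/5)cos x + (9/5)sin x
so T g − 2·g = -6 + 9sin x = f ✓

the image equals g(x) = 3 + (9/5)cos x - (18/5)sin x


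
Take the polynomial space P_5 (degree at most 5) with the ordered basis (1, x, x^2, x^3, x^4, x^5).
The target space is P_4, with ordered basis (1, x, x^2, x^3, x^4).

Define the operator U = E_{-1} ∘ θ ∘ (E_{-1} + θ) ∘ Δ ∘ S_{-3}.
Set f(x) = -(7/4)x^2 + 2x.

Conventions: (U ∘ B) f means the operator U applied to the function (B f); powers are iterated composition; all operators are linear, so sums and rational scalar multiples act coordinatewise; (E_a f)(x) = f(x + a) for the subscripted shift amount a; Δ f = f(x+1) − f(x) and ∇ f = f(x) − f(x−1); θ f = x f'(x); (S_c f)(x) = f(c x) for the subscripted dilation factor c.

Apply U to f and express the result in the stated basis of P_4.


g(x) = -63x + 63

S_{-3} f = -(63/4)x^2 - 6x
Δ S_{-3} f = -(63/2)x - 87/4
E_{-1} (Δ ∘ S_{-3}) f = -(63/2)x + 39/4
θ (Δ ∘ S_{-3}) f = -(63/2)x
(E_{-1} + θ) (Δ ∘ S_{-3}) f = -63x + 39/4
θ (E_{-1} + θ) (Δ ∘ S_{-3}) f = -63x
E_{-1} θ (E_{-1} + θ) (Δ ∘ S_{-3}) f = -63x + 63


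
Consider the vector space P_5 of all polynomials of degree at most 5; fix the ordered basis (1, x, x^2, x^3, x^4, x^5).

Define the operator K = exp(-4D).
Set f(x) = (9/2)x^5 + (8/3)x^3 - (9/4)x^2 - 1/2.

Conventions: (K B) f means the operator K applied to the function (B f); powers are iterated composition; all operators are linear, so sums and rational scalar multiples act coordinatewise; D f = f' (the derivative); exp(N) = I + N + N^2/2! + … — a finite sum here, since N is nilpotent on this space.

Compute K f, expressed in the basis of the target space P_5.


the image equals g(x) = (9/2)x^5 - 90x^4 + (2168/3)x^3 - (11657/4)x^2 + 5906x - 28891/6

order-1 term: -90x^4 - 32x^2 + 18x
order-2 term: 720x^3 + 128x - 36
order-3 term: -2880x^2 - 512/3
order-4 term: 5760x
order-5 term: -4608
the series for exp(-4D) f terminates at order 5
exp(-4D) f = (9/2)x^5 - 90x^4 + (2168/3)x^3 - (11657/4)x^2 + 5906x - 28891/6


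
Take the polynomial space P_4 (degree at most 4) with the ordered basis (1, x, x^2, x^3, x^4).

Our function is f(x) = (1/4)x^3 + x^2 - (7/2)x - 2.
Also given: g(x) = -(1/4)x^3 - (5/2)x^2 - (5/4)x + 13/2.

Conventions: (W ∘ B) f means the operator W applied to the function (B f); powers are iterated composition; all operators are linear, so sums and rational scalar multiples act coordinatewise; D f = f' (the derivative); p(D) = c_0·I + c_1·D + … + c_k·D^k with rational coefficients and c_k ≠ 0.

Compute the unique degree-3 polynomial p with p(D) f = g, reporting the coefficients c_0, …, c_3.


c_0 = -1, c_1 = -2, c_2 = -1/2, c_3 = -1

D^0 f = (1/4)x^3 + x^2 - (7/2)x - 2
D^1 f = (3/4)x^2 + 2x - 7/2
D^2 f = (3/2)x + 2
D^3 f = 3/2
matching coefficients of g against c_0 f + c_1 Df + … from the top degree down determines the c_i
solution: c_0 = -1, c_1 = -2, c_2 = -1/2, c_3 = -1


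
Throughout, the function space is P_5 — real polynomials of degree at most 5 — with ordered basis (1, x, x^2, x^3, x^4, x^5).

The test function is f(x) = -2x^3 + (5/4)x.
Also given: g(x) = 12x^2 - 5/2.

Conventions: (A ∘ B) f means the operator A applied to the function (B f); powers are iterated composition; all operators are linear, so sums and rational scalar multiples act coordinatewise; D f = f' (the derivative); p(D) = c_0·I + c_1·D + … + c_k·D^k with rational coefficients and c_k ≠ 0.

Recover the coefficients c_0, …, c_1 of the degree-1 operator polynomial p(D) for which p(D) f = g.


p(D) = -2·D, i.e. c_0 = 0, c_1 = -2

D^0 f = -2x^3 + (5/4)x
D^1 f = -6x^2 + 5/4
matching coefficients of g against c_0 f + c_1 Df + … from the top degree down determines the c_i
solution: c_0 = 0, c_1 = -2


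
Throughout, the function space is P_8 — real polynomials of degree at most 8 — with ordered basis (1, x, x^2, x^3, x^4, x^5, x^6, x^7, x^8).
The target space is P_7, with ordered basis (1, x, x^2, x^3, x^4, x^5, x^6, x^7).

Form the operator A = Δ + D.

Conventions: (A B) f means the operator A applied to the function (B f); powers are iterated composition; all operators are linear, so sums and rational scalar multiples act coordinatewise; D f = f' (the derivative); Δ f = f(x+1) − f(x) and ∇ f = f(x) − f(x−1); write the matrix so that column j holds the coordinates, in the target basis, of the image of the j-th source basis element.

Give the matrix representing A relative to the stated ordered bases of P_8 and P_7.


the matrix is [[0, 2, 1, 1, 1, 1, 1, 1, 1]; [0, 0, 4, 3, 4, 5, 6, 7, 8]; [0, 0, 0, 6, 6, 10, 15, 21, 28]; [0, 0, 0, 0, 8, 10, 20, 35, 56]; [0, 0, 0, 0, 0, 10, 15, 35, 70]; [0, 0, 0, 0, 0, 0, 12, 21, 56]; [0, 0, 0, 0, 0, 0, 0, 14, 28]; [0, 0, 0, 0, 0, 0, 0, 0, 16]] (rows listed top to bottom)

image of 1: 0
image of x: 2
image of x^2: 4x + 1
image of x^3: 6x^2 + 3x + 1
image of x^4: 8x^3 + 6x^2 + 4x + 1
image of x^5: 10x^4 + 10x^3 + 10x^2 + 5x + 1
image of x^6: 12x^5 + 15x^4 + 20x^3 + 15x^2 + 6x + 1
image of x^7: 14x^6 + 21x^5 + 35x^4 + 35x^3 + 21x^2 + 7x + 1
image of x^8: 16x^7 + 28x^6 + 56x^5 + 70x^4 + 56x^3 + 28x^2 + 8x + 1
each image's coordinates form column j of the matrix


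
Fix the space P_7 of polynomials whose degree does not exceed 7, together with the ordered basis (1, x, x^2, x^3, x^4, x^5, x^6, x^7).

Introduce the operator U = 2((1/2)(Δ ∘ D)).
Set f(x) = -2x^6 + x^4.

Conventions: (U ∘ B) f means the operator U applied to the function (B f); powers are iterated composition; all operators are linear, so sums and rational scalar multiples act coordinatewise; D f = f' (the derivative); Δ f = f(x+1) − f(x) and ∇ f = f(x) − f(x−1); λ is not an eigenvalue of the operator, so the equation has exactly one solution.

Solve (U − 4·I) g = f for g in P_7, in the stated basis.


g(x) = (1/2)x^6 + (7/2)x^4 + (15/2)x^3 + 18x^2 + (51/2)x + 151/8

write g with unknown coordinates in the stated basis and equate coefficients in (U − 4·I) g = f
solving from the highest basis element down gives g = (1/2)x^6 + (7/2)x^4 + (15/2)x^3 + 18x^2 + (51/2)x + 151/8
check: U g = 15x^4 + 30x^3 + 72x^2 + 102x + 151/2
so U g − 4·g = -2x^6 + x^4 = f ✓


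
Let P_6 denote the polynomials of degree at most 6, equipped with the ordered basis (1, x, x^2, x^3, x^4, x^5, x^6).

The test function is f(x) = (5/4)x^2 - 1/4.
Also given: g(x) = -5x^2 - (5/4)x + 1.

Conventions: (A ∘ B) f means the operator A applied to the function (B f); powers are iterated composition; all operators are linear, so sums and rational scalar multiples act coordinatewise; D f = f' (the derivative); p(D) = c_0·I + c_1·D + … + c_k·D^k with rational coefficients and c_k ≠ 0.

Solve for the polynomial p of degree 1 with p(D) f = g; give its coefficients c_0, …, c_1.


D^0 f = (5/4)x^2 - 1/4
D^1 f = (5/2)x
matching coefficients of g against c_0 f + c_1 Df + … from the top degree down determines the c_i
solution: c_0 = -4, c_1 = -1/2

c_0 = -4, c_1 = -1/2


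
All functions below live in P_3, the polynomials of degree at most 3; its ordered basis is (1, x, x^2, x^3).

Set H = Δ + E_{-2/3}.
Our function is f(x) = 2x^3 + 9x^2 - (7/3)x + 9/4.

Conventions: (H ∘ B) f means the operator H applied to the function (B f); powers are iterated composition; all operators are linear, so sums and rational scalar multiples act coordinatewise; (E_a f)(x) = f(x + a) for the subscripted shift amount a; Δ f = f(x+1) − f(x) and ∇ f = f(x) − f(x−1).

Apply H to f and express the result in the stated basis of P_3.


g(x) = 2x^3 + 11x^2 + (37/3)x + 1715/108

Δ f = 6x^2 + 24x + 26/3
E_{-2/3} f = 2x^3 + 5x^2 - (35/3)x + 779/108
(Δ + E_{-2/3}) f = 2x^3 + 11x^2 + (37/3)x + 1715/108


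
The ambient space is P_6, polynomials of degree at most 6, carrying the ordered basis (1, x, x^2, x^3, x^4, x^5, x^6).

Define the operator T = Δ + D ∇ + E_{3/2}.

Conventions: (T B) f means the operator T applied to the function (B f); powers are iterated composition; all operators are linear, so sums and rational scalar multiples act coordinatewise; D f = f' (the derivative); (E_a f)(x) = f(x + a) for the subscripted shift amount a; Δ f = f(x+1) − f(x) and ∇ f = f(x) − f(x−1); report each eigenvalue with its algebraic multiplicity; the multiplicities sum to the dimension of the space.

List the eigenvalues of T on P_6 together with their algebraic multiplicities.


λ = 1 (multiplicity 7)

image of 1: 1
image of x: x + 5/2
image of x^2: x^2 + 5x + 21/4
image of x^3: x^3 + (15/2)x^2 + (63/4)x + 11/8
image of x^4: x^4 + 10x^3 + (63/2)x^2 + (11/2)x + 161/16
image of x^5: x^5 + (25/2)x^4 + (105/2)x^3 + (55/4)x^2 + (805/16)x + 115/32
image of x^6: x^6 + 15x^5 + (315/4)x^4 + (55/2)x^3 + (2415/16)x^2 + (345/16)x + 1177/64
the matrix is upper triangular; its diagonal is (1, 1, 1, 1, 1, 1, 1)
for a triangular matrix the eigenvalues are the diagonal entries, with algebraic multiplicity their repetition count


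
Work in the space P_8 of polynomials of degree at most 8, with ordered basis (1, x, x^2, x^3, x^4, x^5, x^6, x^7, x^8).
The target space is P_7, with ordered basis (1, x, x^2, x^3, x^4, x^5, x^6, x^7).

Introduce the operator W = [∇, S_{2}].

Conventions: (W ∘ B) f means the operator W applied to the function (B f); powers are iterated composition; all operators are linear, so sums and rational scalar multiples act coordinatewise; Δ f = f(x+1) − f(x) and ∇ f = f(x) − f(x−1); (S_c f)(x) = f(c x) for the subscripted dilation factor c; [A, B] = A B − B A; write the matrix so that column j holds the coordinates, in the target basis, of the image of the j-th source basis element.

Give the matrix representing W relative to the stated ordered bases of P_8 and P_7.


the matrix is [[0, 1, -3, 7, -15, 31, -63, 127, -255]; [0, 0, 4, -18, 56, -150, 372, -882, 2032]; [0, 0, 0, 12, -72, 280, -900, 2604, -7056]; [0, 0, 0, 0, 32, -240, 1120, -4200, 13888]; [0, 0, 0, 0, 0, 80, -720, 3920, -16800]; [0, 0, 0, 0, 0, 0, 192, -2016, 12544]; [0, 0, 0, 0, 0, 0, 0, 448, -5376]; [0, 0, 0, 0, 0, 0, 0, 0, 1024]] (rows listed top to bottom)

image of 1: 0
image of x: 1
image of x^2: 4x - 3
image of x^3: 12x^2 - 18x + 7
image of x^4: 32x^3 - 72x^2 + 56x - 15
image of x^5: 80x^4 - 240x^3 + 280x^2 - 150x + 31
image of x^6: 192x^5 - 720x^4 + 1120x^3 - 900x^2 + 372x - 63
image of x^7: 448x^6 - 2016x^5 + 3920x^4 - 4200x^3 + 2604x^2 - 882x + 127
image of x^8: 1024x^7 - 5376x^6 + 12544x^5 - 16800x^4 + 13888x^3 - 7056x^2 + 2032x - 255
each image's coordinates form column j of the matrix


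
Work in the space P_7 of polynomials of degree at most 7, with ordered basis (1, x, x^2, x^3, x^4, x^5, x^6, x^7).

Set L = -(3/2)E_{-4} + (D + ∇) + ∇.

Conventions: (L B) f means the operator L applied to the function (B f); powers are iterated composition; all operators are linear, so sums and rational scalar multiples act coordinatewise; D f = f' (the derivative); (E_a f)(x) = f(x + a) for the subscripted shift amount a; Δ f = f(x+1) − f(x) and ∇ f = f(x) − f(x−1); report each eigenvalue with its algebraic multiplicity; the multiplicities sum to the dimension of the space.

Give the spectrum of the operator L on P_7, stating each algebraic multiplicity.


image of 1: -3/2
image of x: -(3/2)x + 9
image of x^2: -(3/2)x^2 + 18x - 26
image of x^3: -(3/2)x^3 + 27x^2 - 78x + 98
image of x^4: -(3/2)x^4 + 36x^3 - 156x^2 + 392x - 386
image of x^5: -(3/2)x^5 + 45x^4 - 260x^3 + 980x^2 - 1930x + 1538
image of x^6: -(3/2)x^6 + 54x^5 - 390x^4 + 1960x^3 - 5790x^2 + 9228x - 6146
image of x^7: -(3/2)x^7 + 63x^6 - 546x^5 + 3430x^4 - 13510x^3 + 32298x^2 - 43022x + 24578
the matrix is upper triangular; its diagonal is (-3/2, -3/2, -3/2, -3/2, -3/2, -3/2, -3/2, -3/2)
for a triangular matrix the eigenvalues are the diagonal entries, with algebraic multiplicity their repetition count

λ = -3/2 (multiplicity 8)


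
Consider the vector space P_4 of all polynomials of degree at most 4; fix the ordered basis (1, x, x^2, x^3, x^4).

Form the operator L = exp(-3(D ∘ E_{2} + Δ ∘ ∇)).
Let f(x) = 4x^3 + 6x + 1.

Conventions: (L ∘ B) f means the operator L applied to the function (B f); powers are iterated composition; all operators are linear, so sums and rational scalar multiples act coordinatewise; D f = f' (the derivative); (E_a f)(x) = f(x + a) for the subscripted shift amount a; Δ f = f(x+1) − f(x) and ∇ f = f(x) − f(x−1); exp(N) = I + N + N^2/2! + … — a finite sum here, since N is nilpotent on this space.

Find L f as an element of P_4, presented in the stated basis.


order-1 term: -36x^2 - 216x - 162
order-2 term: 108x + 648
order-3 term: -108
the series for exp(-3(D ∘ E_{2} + Δ ∘ ∇)) f terminates at order 3
exp(-3(D ∘ E_{2} + Δ ∘ ∇)) f = 4x^3 - 36x^2 - 102x + 379

g(x) = 4x^3 - 36x^2 - 102x + 379


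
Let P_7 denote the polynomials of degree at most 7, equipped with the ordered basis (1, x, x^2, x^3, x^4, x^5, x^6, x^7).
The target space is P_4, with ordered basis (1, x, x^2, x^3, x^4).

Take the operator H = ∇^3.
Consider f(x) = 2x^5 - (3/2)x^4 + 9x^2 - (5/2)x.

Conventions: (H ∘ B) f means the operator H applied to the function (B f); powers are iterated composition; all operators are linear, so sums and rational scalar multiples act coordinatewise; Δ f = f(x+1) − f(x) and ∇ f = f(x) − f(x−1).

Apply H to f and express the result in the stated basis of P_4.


g(x) = 120x^2 - 396x + 354

∇ f = 10x^4 - 26x^3 + 29x^2 + 2x - 8
∇ ∇ f = 40x^3 - 138x^2 + 176x - 63
∇ ∇ ∇ f = 120x^2 - 396x + 354


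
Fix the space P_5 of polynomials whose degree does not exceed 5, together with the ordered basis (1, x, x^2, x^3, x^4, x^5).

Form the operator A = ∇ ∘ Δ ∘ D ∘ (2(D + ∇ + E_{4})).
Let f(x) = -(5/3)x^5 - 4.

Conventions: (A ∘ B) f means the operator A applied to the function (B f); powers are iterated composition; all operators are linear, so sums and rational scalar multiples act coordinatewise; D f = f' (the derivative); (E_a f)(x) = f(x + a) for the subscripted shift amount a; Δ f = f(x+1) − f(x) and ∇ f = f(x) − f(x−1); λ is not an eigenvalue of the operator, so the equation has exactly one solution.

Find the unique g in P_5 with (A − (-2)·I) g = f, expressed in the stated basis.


write g with unknown coordinates in the stated basis and equate coefficients in (A − (-2)·I) g = f
solving from the highest basis element down gives g = -(5/6)x^5 + 50x^2 + 600x + 2269/3
check: A g = -100x^2 - 1200x - 4550/3
so A g − (-2)·g = -(5/3)x^5 - 4 = f ✓

the result is g(x) = -(5/6)x^5 + 50x^2 + 600x + 2269/3


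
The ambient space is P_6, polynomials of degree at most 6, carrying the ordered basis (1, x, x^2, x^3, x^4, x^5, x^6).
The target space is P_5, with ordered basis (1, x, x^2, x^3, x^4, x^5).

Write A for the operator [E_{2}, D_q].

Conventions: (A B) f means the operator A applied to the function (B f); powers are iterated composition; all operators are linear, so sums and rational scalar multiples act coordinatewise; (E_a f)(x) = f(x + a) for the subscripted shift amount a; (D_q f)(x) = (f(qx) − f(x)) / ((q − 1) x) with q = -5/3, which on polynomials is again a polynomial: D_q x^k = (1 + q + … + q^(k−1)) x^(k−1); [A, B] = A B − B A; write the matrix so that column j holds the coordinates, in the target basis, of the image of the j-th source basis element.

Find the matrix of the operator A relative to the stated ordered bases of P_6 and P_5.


the matrix is [[0, 0, -16/3, -32/9, -1408/27, 256/81, -106240/243]; [0, 0, 0, 112/9, -128/9, 17792/81, -110080/243]; [0, 0, 0, 0, -32, 1088/27, -231040/243]; [0, 0, 0, 0, 0, 5408/81, -37760/243]; [0, 0, 0, 0, 0, 0, -33776/243]; [0, 0, 0, 0, 0, 0, 0]] (rows listed top to bottom)

image of 1: 0
image of x: 0
image of x^2: -16/3
image of x^3: (112/9)x - 32/9
image of x^4: -32x^2 - (128/9)x - 1408/27
image of x^5: (5408/81)x^3 + (1088/27)x^2 + (17792/81)x + 256/81
image of x^6: -(33776/243)x^4 - (37760/243)x^3 - (231040/243)x^2 - (110080/243)x - 106240/243
each image's coordinates form column j of the matrix


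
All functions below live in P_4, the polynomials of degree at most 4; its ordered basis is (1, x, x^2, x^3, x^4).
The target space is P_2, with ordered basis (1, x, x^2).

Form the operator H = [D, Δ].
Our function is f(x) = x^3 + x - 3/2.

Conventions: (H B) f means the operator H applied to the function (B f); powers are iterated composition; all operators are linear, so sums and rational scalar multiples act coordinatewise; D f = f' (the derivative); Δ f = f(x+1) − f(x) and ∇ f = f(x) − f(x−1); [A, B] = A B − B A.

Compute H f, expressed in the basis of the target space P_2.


the image equals g(x) = 0

Δ f = 3x^2 + 3x + 2
D Δ f = 6x + 3
D f = 3x^2 + 1
Δ D f = 6x + 3
[D, Δ] f = 0


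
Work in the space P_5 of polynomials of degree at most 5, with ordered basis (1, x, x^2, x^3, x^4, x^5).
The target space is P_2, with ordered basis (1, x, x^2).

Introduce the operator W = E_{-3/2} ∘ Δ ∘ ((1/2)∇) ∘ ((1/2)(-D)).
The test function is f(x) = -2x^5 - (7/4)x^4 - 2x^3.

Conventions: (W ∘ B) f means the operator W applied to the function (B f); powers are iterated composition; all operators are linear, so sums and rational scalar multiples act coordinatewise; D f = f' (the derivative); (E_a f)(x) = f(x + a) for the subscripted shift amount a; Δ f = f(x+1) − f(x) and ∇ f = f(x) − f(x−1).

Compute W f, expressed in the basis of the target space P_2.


the image equals g(x) = 30x^2 - (159/2)x + 239/4

D f = -10x^4 - 7x^3 - 6x^2
(-D) f = 10x^4 + 7x^3 + 6x^2
((1/2)(-D)) f = 5x^4 + (7/2)x^3 + 3x^2
∇ ((1/2)(-D)) f = 20x^3 - (39/2)x^2 + (31/2)x - 9/2
((1/2)∇) ((1/2)(-D)) f = 10x^3 - (39/4)x^2 + (31/4)x - 9/4
Δ ((1/2)∇) ((1/2)(-D)) f = 30x^2 + (21/2)x + 8
E_{-3/2} Δ ((1/2)∇) ((1/2)(-D)) f = 30x^2 - (159/2)x + 239/4


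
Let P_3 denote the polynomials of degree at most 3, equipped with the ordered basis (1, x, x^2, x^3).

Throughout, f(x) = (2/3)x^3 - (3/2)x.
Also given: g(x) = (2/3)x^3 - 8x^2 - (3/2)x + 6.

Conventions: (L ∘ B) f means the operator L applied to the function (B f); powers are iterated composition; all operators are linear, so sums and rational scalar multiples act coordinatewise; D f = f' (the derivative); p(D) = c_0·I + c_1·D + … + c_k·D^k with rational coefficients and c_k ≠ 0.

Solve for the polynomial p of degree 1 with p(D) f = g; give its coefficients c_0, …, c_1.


c_0 = 1, c_1 = -4

D^0 f = (2/3)x^3 - (3/2)x
D^1 f = 2x^2 - 3/2
matching coefficients of g against c_0 f + c_1 Df + … from the top degree down determines the c_i
solution: c_0 = 1, c_1 = -4


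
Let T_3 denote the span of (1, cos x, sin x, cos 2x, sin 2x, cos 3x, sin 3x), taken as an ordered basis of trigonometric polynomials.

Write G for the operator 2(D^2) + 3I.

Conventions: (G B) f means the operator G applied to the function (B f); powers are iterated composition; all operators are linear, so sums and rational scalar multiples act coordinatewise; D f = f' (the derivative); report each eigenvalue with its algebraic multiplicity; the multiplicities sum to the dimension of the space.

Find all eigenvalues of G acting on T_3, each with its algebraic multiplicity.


λ = -15 (multiplicity 2), λ = -5 (multiplicity 2), λ = 1 (multiplicity 2), λ = 3 (multiplicity 1)

image of 1: 3
image of cos x: cos x
image of sin x: sin x
image of cos 2x: -5cos 2x
image of sin 2x: -5sin 2x
image of cos 3x: -15cos 3x
image of sin 3x: -15sin 3x
the matrix is diagonal; its diagonal is (3, 1, 1, -5, -5, -15, -15)
for a triangular matrix the eigenvalues are the diagonal entries, with algebraic multiplicity their repetition count


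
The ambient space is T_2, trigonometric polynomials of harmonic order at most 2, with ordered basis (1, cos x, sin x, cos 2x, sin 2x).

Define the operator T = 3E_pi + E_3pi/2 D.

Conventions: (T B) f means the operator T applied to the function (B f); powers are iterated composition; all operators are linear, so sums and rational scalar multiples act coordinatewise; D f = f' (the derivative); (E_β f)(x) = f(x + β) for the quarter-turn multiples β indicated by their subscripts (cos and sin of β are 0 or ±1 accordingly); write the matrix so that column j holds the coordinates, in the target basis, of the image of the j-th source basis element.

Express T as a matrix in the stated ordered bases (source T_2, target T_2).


image of 1: 3
image of cos x: -2cos x
image of sin x: -2sin x
image of cos 2x: 3cos 2x + 2sin 2x
image of sin 2x: -2cos 2x + 3sin 2x
each image's coordinates form column j of the matrix

the matrix is [[3, 0, 0, 0, 0]; [0, -2, 0, 0, 0]; [0, 0, -2, 0, 0]; [0, 0, 0, 3, -2]; [0, 0, 0, 2, 3]] (rows listed top to bottom)


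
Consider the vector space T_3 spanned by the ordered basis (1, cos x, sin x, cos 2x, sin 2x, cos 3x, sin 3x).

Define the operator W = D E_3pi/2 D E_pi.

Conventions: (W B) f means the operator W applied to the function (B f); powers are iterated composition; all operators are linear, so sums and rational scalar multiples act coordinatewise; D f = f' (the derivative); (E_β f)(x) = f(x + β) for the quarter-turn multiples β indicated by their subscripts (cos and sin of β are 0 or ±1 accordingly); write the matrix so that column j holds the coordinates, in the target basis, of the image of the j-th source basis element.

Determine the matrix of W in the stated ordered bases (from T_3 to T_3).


the matrix is [[0, 0, 0, 0, 0, 0, 0]; [0, 0, -1, 0, 0, 0, 0]; [0, 1, 0, 0, 0, 0, 0]; [0, 0, 0, 4, 0, 0, 0]; [0, 0, 0, 0, 4, 0, 0]; [0, 0, 0, 0, 0, 0, 9]; [0, 0, 0, 0, 0, -9, 0]] (rows listed top to bottom)

image of 1: 0
image of cos x: sin x
image of sin x: -cos x
image of cos 2x: 4cos 2x
image of sin 2x: 4sin 2x
image of cos 3x: -9sin 3x
image of sin 3x: 9cos 3x
each image's coordinates form column j of the matrix


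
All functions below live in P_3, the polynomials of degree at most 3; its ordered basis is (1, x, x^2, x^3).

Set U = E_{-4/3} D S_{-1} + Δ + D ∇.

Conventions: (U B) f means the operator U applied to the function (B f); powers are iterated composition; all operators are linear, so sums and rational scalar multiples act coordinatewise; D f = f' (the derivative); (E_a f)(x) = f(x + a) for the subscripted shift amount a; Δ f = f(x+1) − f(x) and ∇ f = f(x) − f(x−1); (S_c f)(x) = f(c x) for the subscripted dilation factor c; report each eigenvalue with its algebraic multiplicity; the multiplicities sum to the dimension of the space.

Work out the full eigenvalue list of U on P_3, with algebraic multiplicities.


λ = 0 (multiplicity 4)

image of 1: 0
image of x: 0
image of x^2: 4x + 1/3
image of x^3: 17x - 22/3
the matrix is upper triangular; its diagonal is (0, 0, 0, 0)
for a triangular matrix the eigenvalues are the diagonal entries, with algebraic multiplicity their repetition count


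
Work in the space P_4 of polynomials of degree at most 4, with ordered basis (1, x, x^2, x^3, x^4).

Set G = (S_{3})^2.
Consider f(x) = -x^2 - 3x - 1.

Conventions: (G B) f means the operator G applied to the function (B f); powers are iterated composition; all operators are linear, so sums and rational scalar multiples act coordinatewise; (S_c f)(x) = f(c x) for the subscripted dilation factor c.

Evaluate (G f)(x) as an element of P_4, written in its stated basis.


S_{3} f = -9x^2 - 9x - 1
S_{3} S_{3} f = -81x^2 - 27x - 1

the image equals g(x) = -81x^2 - 27x - 1


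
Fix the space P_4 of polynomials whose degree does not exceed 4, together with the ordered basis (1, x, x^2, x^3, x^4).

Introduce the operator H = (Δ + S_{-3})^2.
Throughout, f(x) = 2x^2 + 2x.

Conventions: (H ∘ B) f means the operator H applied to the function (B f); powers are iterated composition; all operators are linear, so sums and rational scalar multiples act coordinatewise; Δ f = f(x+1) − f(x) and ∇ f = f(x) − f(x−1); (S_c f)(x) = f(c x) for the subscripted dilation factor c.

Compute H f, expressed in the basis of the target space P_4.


g(x) = 162x^2 + 42x + 20

Δ f = 4x + 4
S_{-3} f = 18x^2 - 6x
(Δ + S_{-3}) f = 18x^2 - 2x + 4
Δ (Δ + S_{-3}) f = 36x + 16
S_{-3} (Δ + S_{-3}) f = 162x^2 + 6x + 4
(Δ + S_{-3}) (Δ + S_{-3}) f = 162x^2 + 42x + 20


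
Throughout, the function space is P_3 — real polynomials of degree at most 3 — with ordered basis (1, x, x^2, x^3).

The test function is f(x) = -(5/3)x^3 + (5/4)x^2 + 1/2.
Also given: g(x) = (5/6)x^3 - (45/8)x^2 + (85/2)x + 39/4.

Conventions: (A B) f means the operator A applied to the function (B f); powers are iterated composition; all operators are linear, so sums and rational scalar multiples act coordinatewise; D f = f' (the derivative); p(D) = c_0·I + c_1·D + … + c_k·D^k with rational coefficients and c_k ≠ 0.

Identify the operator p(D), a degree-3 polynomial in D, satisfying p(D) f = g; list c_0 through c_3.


c_0 = -1/2, c_1 = 1, c_2 = -4, c_3 = -2

D^0 f = -(5/3)x^3 + (5/4)x^2 + 1/2
D^1 f = -5x^2 + (5/2)x
D^2 f = -10x + 5/2
D^3 f = -10
matching coefficients of g against c_0 f + c_1 Df + … from the top degree down determines the c_i
solution: c_0 = -1/2, c_1 = 1, c_2 = -4, c_3 = -2


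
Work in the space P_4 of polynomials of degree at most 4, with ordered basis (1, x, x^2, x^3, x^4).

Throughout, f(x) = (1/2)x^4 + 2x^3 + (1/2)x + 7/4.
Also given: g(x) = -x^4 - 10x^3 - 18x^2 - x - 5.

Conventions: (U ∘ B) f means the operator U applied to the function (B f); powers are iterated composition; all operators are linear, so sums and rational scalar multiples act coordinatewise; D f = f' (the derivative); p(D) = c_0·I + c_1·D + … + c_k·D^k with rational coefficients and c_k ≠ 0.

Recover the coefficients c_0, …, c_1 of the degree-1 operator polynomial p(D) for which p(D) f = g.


p(D) = -2·I − 3·D, i.e. c_0 = -2, c_1 = -3

D^0 f = (1/2)x^4 + 2x^3 + (1/2)x + 7/4
D^1 f = 2x^3 + 6x^2 + 1/2
matching coefficients of g against c_0 f + c_1 Df + … from the top degree down determines the c_i
solution: c_0 = -2, c_1 = -3


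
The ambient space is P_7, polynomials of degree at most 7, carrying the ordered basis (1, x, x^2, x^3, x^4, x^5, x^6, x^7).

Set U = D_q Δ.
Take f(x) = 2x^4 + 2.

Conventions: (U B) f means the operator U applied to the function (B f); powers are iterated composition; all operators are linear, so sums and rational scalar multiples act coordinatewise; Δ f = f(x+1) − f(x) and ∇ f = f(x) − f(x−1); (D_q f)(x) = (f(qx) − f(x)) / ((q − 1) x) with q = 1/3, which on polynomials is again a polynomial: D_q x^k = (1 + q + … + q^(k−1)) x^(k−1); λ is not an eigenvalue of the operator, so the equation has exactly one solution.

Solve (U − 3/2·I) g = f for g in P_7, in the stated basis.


the result is g(x) = -(4/3)x^4 - (416/81)x^2 - (64/9)x - 2852/243

write g with unknown coordinates in the stated basis and equate coefficients in (U − 3/2·I) g = f
solving from the highest basis element down gives g = -(4/3)x^4 - (416/81)x^2 - (64/9)x - 2852/243
check: U g = -(208/27)x^2 - (32/3)x - 1264/81
so U g − 3/2·g = 2x^4 + 2 = f ✓


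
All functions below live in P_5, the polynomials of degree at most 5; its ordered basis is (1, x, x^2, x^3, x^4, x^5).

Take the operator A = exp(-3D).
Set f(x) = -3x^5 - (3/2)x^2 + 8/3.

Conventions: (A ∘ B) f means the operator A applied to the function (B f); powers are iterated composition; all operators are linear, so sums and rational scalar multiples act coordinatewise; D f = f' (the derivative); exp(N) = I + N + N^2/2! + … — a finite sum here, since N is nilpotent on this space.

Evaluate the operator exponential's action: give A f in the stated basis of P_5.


the result is g(x) = -3x^5 + 45x^4 - 270x^3 + (1617/2)x^2 - 1206x + 4309/6

order-1 term: 45x^4 + 9x
order-2 term: -270x^3 - 27/2
order-3 term: 810x^2
order-4 term: -1215x
order-5 term: 729
the series for exp(-3D) f terminates at order 5
exp(-3D) f = -3x^5 + 45x^4 - 270x^3 + (1617/2)x^2 - 1206x + 4309/6


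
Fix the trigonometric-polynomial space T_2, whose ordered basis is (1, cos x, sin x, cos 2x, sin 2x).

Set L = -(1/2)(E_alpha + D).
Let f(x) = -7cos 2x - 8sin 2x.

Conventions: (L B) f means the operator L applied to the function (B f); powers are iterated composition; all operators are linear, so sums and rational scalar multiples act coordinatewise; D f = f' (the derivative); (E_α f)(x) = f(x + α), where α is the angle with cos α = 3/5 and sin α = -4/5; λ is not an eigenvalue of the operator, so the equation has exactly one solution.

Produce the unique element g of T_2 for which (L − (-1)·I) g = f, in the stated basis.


the image equals g(x) = -(1214/157)cos 2x - (548/157)sin 2x

write g with unknown coordinates in the stated basis and equate coefficients in (L − (-1)·I) g = f
solving from the highest basis element down gives g = -(1214/157)cos 2x - (548/157)sin 2x
check: L g = (115/157)cos 2x - (708/157)sin 2x
so L g − (-1)·g = -7cos 2x - 8sin 2x = f ✓


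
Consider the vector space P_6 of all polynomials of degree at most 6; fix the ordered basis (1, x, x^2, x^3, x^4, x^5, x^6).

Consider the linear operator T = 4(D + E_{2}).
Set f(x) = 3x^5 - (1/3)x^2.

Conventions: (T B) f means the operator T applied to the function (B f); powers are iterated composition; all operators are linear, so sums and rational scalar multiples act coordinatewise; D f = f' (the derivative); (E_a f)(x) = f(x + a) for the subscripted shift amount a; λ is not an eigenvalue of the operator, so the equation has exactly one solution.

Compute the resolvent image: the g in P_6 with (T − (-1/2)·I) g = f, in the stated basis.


write g with unknown coordinates in the stated basis and equate coefficients in (T − (-1/2)·I) g = f
solving from the highest basis element down gives g = (2/3)x^5 - (80/9)x^4 + (640/9)x^3 - (11522/27)x^2 + (139552/81)x - 844480/243
check: T g = (8/3)x^5 + (40/9)x^4 - (320/9)x^3 + (5752/27)x^2 - (69776/81)x + 422240/243
so T g − (-1/2)·g = 3x^5 - (1/3)x^2 = f ✓

g(x) = (2/3)x^5 - (80/9)x^4 + (640/9)x^3 - (11522/27)x^2 + (139552/81)x - 844480/243


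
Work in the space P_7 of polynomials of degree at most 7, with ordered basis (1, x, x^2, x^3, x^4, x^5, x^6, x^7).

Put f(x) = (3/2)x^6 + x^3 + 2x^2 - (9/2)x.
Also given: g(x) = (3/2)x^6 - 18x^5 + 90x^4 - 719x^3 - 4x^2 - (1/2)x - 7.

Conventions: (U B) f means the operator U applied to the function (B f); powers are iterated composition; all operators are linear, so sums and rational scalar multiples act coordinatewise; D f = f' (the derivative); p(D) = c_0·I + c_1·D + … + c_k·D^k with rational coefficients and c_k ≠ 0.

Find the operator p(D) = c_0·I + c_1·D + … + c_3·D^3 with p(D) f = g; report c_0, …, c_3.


p(D) = I − 2·D + 2·D^2 − 4·D^3, i.e. c_0 = 1, c_1 = -2, c_2 = 2, c_3 = -4

D^0 f = (3/2)x^6 + x^3 + 2x^2 - (9/2)x
D^1 f = 9x^5 + 3x^2 + 4x - 9/2
D^2 f = 45x^4 + 6x + 4
D^3 f = 180x^3 + 6
matching coefficients of g against c_0 f + c_1 Df + … from the top degree down determines the c_i
solution: c_0 = 1, c_1 = -2, c_2 = 2, c_3 = -4


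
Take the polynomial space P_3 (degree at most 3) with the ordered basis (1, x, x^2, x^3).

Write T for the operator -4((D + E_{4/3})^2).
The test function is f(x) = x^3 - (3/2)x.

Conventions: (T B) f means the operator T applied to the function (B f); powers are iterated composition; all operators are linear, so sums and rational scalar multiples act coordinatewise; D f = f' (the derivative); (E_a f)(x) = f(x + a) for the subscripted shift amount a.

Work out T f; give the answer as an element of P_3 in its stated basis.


D f = 3x^2 - 3/2
E_{4/3} f = x^3 + 4x^2 + (23/6)x + 10/27
(D + E_{4/3}) f = x^3 + 7x^2 + (23/6)x - 61/54
D (D + E_{4/3}) f = 3x^2 + 14x + 23/6
E_{4/3} (D + E_{4/3}) f = x^3 + 11x^2 + (167/6)x + 1015/54
(D + E_{4/3}) (D + E_{4/3}) f = x^3 + 14x^2 + (251/6)x + 611/27
(-4((D + E_{4/3})^2)) f = -4x^3 - 56x^2 - (502/3)x - 2444/27

the result is g(x) = -4x^3 - 56x^2 - (502/3)x - 2444/27


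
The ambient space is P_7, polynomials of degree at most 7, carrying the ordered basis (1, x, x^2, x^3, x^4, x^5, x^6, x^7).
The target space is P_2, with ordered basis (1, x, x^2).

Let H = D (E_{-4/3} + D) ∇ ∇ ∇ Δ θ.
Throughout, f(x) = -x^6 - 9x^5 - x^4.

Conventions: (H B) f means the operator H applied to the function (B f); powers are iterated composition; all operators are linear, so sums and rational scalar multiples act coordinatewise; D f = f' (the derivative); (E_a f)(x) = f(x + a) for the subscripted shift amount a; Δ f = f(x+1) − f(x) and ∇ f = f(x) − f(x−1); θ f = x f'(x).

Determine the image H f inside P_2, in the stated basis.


θ f = -6x^6 - 45x^5 - 4x^4
Δ θ f = -36x^5 - 315x^4 - 586x^3 - 564x^2 - 277x - 55
∇ Δ θ f = -180x^4 - 900x^3 - 228x^2 - 450x - 20
∇ ∇ Δ θ f = -720x^3 - 1620x^2 + 1524x - 942
∇ ∇ ∇ Δ θ f = -2160x^2 - 1080x + 2424
E_{-4/3} (∇ ∇ ∇ Δ θ) f = -2160x^2 + 4680x + 24
D (∇ ∇ ∇ Δ θ) f = -4320x - 1080
(E_{-4/3} + D) (∇ ∇ ∇ Δ θ) f = -2160x^2 + 360x - 1056
D (E_{-4/3} + D) (∇ ∇ ∇ Δ θ) f = -4320x + 360

g(x) = -4320x + 360


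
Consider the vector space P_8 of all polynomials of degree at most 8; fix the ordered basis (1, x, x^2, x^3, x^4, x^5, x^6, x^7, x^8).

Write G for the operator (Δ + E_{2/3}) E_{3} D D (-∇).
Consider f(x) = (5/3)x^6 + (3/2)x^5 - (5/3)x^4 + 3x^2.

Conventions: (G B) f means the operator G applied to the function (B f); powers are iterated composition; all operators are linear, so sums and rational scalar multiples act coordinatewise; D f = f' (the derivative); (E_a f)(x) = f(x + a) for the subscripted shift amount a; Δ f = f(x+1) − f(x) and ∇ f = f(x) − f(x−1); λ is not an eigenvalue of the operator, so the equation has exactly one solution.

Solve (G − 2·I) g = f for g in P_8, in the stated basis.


g(x) = -(5/6)x^6 - (3/4)x^5 + (5/6)x^4 + 50x^3 + 646x^2 + (15565/6)x + 85675/27

write g with unknown coordinates in the stated basis and equate coefficients in (G − 2·I) g = f
solving from the highest basis element down gives g = -(5/6)x^6 - (3/4)x^5 + (5/6)x^4 + 50x^3 + 646x^2 + (15565/6)x + 85675/27
check: G g = 100x^3 + 1295x^2 + (15565/3)x + 171350/27
so G g − 2·g = (5/3)x^6 + (3/2)x^5 - (5/3)x^4 + 3x^2 = f ✓
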